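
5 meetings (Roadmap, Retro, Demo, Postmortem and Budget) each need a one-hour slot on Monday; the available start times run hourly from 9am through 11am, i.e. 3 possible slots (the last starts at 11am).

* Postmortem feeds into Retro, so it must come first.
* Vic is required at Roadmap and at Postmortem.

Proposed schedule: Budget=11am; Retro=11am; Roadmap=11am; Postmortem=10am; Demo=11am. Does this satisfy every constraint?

Postmortem feeds into Retro, so it must come first — holds.
Vic is required at Roadmap and at Postmortem — holds.

Yes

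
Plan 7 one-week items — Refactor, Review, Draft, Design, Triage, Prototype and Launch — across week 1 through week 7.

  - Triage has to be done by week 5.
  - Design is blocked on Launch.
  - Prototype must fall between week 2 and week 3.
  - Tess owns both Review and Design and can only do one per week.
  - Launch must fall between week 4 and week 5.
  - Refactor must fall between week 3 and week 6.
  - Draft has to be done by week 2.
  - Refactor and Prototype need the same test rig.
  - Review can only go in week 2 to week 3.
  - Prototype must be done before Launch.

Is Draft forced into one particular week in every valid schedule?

No

Draft can be week 1 (e.g. Review -> week 2; Triage -> week 1; Launch -> week 4; Design -> week 5; Draft -> week 1; Prototype -> week 2; Refactor -> week 3) or week 2 (e.g. Triage in week 1; Draft in week 2; Launch in week 4; Design in week 5; Review in week 2; Prototype in week 2; Refactor in week 3).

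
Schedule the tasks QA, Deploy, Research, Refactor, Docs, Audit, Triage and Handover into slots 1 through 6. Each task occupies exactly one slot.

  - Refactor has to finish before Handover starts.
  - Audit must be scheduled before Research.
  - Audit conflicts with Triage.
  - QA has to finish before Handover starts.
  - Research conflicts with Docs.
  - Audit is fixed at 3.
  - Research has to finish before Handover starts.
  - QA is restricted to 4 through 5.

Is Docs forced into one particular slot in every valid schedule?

No

Docs can be 1 (e.g. Docs in 1; Refactor in 1; Audit in 3; Deploy in 1; Triage in 1; Research in 4; QA in 4; Handover in 5) or 2 (e.g. QA in 4, Refactor in 1, Research in 4, Deploy in 1, Docs in 2, Handover in 5, Audit in 3, Triage in 1).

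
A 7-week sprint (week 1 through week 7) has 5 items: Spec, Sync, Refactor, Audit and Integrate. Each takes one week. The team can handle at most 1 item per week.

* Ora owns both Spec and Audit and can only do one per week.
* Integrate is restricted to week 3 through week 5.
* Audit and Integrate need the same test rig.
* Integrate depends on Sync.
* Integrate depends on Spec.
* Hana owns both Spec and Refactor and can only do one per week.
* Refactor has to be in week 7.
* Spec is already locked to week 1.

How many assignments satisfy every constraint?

18

Splitting on Sync: it can be week 2 (9), week 3 (6), week 4 (3). Listing each branch's schedules as (Spec, Refactor, Audit, Integrate) by week number:
Sync=week 2: (1,7,3,4) (1,7,3,5) (1,7,4,3) (1,7,4,5) (1,7,5,3) (1,7,5,4) (1,7,6,3) (1,7,6,4) (1,7,6,5) — 9.
Sync=week 3: (1,7,2,4) (1,7,2,5) (1,7,4,5) (1,7,5,4) (1,7,6,4) (1,7,6,5) — 6.
Sync=week 4: (1,7,2,5) (1,7,3,5) (1,7,6,5) — 3.
Summing: 9 + 6 + 3 = 18.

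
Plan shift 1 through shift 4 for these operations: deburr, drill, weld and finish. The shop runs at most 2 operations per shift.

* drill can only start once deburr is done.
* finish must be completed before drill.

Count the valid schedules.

Splitting on deburr: it can be shift 1 (21), shift 2 (18), shift 3 (11). Listing each branch's schedules as (drill, weld, finish) by shift number:
deburr=shift 1: (2,2,1) (2,3,1) (2,4,1) (3,1,2) (3,2,1) (3,2,2) (3,3,1) (3,3,2) (3,4,1) (3,4,2) (4,1,2) (4,1,3) (4,2,1) (4,2,2) (4,2,3) (4,3,1) (4,3,2) (4,3,3) (4,4,1) (4,4,2) (4,4,3) — 21.
deburr=shift 2: (3,1,1) (3,1,2) (3,2,1) (3,3,1) (3,3,2) (3,4,1) (3,4,2) (4,1,1) (4,1,2) (4,1,3) (4,2,1) (4,2,3) (4,3,1) (4,3,2) (4,3,3) (4,4,1) (4,4,2) (4,4,3) — 18.
deburr=shift 3: (4,1,1) (4,1,2) (4,1,3) (4,2,1) (4,2,2) (4,2,3) (4,3,1) (4,3,2) (4,4,1) (4,4,2) (4,4,3) — 11.
Summing: 21 + 18 + 11 = 50.

50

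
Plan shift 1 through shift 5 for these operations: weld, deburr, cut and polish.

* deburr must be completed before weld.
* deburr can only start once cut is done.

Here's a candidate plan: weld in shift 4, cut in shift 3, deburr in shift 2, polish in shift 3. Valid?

deburr can only start once cut is done — violated.
deburr must be completed before weld — holds.

No — it violates: deburr can only start once cut is done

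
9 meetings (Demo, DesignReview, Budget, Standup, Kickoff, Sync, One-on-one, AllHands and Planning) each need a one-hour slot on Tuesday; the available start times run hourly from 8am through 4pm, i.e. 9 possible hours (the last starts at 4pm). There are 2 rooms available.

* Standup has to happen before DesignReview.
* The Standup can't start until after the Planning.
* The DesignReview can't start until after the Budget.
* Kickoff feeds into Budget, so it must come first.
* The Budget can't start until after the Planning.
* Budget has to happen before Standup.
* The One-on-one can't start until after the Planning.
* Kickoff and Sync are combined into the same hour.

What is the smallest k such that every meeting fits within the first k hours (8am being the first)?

The precedence chain requires at least 4 distinct hours.
With at most 2 per hour and 9 meetings, at least 5 hours are needed.
5 works (last occupied hour: 12pm): for example Planning=8am, Kickoff=9am, Demo=8am, DesignReview=12pm, Budget=10am, Sync=9am, One-on-one=10am, AllHands=11am, Standup=11am.

5 hours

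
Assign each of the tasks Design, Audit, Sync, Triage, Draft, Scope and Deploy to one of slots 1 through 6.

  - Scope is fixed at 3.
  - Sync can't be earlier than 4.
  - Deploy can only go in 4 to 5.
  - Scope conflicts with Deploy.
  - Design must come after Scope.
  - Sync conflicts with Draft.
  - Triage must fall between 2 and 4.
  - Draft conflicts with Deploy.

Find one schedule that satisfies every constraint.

Sync in 4, Draft in 1, Design in 4, Deploy in 4, Scope in 3, Audit in 1, Triage in 2

Checking: Scope(3) before Design(4); Sync(4) != Draft(1); Scope(3) != Deploy(4); Draft(1) != Deploy(4); Scope=3 in [3,3]; Deploy=4 in [4,5]; Sync=4 in [4,6]; Triage=2 in [2,4].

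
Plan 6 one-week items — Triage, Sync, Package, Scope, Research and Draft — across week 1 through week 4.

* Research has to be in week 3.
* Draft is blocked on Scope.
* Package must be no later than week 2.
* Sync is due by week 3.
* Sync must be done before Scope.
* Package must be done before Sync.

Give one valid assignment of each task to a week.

Scope in week 3; Sync in week 2; Package in week 1; Research in week 3; Draft in week 4; Triage in week 1

Checking: Scope(week 3) before Draft(week 4); Package(week 1) before Sync(week 2); Sync(week 2) before Scope(week 3); Sync=week 2 in [week 1,week 3]; Research=week 3 in [week 3,week 3]; Package=week 1 in [week 1,week 2].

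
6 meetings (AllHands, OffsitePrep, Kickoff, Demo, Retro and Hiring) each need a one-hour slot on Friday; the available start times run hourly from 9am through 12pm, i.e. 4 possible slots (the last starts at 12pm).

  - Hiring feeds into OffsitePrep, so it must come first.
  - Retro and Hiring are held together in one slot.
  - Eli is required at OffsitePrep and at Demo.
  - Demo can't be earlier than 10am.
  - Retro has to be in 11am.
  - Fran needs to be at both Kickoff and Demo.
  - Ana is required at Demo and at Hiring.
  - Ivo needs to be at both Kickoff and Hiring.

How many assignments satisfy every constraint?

Splitting on AllHands: it can be 9am (2), 10am (2), 11am (2), 12pm (2). Listing each branch's schedules as (OffsitePrep, Kickoff, Demo, Retro, Hiring):
AllHands=9am: (12pm,9am,10am,11am,11am) (12pm,12pm,10am,11am,11am) — 2.
AllHands=10am: (12pm,9am,10am,11am,11am) (12pm,12pm,10am,11am,11am) — 2.
AllHands=11am: (12pm,9am,10am,11am,11am) (12pm,12pm,10am,11am,11am) — 2.
AllHands=12pm: (12pm,9am,10am,11am,11am) (12pm,12pm,10am,11am,11am) — 2.
Summing: 2 + 2 + 2 + 2 = 8.

8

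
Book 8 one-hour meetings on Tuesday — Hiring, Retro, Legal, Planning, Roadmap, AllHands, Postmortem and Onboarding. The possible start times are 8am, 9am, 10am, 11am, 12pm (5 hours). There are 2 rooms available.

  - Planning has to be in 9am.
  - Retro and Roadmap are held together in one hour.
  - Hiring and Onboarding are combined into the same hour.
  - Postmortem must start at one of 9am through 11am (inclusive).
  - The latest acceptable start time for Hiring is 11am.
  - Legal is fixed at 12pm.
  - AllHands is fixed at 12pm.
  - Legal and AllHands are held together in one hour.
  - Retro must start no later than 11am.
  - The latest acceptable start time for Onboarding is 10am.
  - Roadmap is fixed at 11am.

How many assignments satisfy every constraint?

3

Enumerating: Onboarding -> 8am; Postmortem -> 9am; Retro -> 11am; Roadmap -> 11am; Hiring -> 8am; Planning -> 9am; AllHands -> 12pm; Legal -> 12pm | Planning in 9am; Postmortem in 9am; Legal in 12pm; AllHands in 12pm; Hiring in 10am; Retro in 11am; Onboarding in 10am; Roadmap in 11am | Postmortem in 10am; Planning in 9am; Hiring in 8am; Roadmap in 11am; Retro in 11am; Onboarding in 8am; AllHands in 12pm; Legal in 12pm.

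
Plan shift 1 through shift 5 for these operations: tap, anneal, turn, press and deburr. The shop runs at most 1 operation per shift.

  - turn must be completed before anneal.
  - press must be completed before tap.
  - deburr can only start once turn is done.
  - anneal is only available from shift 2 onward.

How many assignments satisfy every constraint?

20

Splitting on tap: it can be shift 2 (2), shift 3 (4), shift 4 (6), shift 5 (8). Listing each branch's schedules as (anneal, turn, press, deburr) by shift number:
tap=shift 2: (4,3,1,5) (5,3,1,4) — 2.
tap=shift 3: (4,1,2,5) (4,2,1,5) (5,1,2,4) (5,2,1,4) — 4.
tap=shift 4: (2,1,3,5) (3,1,2,5) (3,2,1,5) (5,1,2,3) (5,1,3,2) (5,2,1,3) — 6.
tap=shift 5: (2,1,3,4) (2,1,4,3) (3,1,2,4) (3,1,4,2) (3,2,1,4) (4,1,2,3) (4,1,3,2) (4,2,1,3) — 8.
Summing: 2 + 4 + 6 + 8 = 20.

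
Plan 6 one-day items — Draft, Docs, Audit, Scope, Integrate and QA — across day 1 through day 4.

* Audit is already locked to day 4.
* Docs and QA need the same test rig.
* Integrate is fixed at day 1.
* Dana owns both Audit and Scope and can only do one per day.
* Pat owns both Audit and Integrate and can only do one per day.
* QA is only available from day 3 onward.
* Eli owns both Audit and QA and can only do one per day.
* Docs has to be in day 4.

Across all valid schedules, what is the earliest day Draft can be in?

Draft at day 1 is achievable: Docs=day 4; Draft=day 1; Audit=day 4; QA=day 3; Scope=day 1; Integrate=day 1.

day 1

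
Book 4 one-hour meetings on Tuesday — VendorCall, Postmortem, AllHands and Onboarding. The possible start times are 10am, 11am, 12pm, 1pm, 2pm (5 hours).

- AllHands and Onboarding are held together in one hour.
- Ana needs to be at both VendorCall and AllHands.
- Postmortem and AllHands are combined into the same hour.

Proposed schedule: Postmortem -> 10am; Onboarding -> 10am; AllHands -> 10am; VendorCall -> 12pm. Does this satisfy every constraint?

Ana needs to be at both VendorCall and AllHands — holds.
AllHands and Onboarding are held together in one hour — holds.
Postmortem and AllHands are combined into the same hour — holds.

Valid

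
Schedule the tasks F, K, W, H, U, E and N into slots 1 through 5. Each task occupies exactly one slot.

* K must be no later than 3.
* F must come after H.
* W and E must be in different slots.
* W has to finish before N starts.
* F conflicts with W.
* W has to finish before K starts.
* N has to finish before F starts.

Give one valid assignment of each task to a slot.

U -> 1, H -> 1, W -> 1, F -> 3, N -> 2, E -> 2, K -> 2

Checking: W(1) before N(2); N(2) before F(3); H(1) before F(3); W(1) before K(2); F(3) != W(1); W(1) != E(2); K=2 in [1,3].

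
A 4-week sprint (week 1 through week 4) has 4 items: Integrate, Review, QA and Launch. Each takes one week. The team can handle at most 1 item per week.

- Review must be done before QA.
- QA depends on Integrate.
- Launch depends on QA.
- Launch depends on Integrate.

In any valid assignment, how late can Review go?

week 2

Downstream work caps Review at week 2.
Review at week 2 is achievable: QA=week 3; Integrate=week 1; Launch=week 4; Review=week 2.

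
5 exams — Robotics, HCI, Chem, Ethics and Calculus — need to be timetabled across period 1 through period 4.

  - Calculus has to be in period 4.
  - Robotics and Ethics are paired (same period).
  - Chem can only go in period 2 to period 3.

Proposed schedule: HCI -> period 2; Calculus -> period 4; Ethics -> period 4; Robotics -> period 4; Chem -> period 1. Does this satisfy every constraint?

Chem can only go in period 2 to period 3 — violated.
Calculus has to be in period 4 — holds.
Robotics and Ethics are paired (same period) — holds.

Invalid. Chem can only go in period 2 to period 3.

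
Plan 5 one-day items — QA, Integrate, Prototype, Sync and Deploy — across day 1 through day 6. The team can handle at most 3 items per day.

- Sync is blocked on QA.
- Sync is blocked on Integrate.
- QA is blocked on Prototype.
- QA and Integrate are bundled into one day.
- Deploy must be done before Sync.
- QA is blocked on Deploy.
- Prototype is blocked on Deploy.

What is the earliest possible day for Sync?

day 4

Precedence pushes Sync to at least day 4.
Sync at day 4 is achievable: Deploy -> day 1; QA -> day 3; Sync -> day 4; Prototype -> day 2; Integrate -> day 3.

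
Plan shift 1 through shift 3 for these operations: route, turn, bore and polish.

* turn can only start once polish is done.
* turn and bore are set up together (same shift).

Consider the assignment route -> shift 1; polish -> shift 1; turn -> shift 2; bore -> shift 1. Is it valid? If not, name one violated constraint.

Invalid. turn and bore are set up together (same shift).

turn can only start once polish is done — holds.
turn and bore are set up together (same shift) — violated.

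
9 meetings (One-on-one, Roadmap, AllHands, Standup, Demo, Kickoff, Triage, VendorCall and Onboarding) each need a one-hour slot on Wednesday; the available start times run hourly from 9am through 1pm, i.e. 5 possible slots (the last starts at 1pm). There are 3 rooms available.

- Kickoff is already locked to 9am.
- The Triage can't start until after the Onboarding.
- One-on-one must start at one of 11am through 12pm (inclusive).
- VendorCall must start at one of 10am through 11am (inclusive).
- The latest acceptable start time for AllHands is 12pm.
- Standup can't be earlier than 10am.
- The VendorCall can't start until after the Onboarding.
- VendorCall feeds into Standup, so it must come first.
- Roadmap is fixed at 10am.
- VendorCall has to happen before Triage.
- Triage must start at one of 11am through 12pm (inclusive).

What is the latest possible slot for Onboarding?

Downstream work caps Onboarding at 10am.
Onboarding at 10am is achievable: Triage -> 12pm, AllHands -> 9am, Roadmap -> 10am, One-on-one -> 11am, Standup -> 12pm, Demo -> 9am, Kickoff -> 9am, VendorCall -> 11am, Onboarding -> 10am.

10am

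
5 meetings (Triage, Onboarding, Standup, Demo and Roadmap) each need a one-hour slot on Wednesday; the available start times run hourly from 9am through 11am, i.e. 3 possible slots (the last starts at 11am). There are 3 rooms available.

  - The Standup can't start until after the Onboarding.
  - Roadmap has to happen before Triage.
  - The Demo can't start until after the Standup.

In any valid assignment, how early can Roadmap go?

9am

Downstream work caps Roadmap at 10am.
Roadmap at 9am is achievable: Standup -> 10am, Triage -> 10am, Demo -> 11am, Roadmap -> 9am, Onboarding -> 9am.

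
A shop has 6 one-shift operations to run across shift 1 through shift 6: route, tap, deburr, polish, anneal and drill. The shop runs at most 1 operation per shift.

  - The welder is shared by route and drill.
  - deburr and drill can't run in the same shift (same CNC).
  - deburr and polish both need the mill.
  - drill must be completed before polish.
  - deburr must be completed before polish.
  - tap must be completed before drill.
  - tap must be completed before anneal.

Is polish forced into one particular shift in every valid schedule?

polish can be shift 4 (e.g. drill=shift 2, polish=shift 4, anneal=shift 5, route=shift 6, tap=shift 1, deburr=shift 3) or shift 5 (e.g. polish in shift 5; drill in shift 2; deburr in shift 3; tap in shift 1; anneal in shift 4; route in shift 6).

No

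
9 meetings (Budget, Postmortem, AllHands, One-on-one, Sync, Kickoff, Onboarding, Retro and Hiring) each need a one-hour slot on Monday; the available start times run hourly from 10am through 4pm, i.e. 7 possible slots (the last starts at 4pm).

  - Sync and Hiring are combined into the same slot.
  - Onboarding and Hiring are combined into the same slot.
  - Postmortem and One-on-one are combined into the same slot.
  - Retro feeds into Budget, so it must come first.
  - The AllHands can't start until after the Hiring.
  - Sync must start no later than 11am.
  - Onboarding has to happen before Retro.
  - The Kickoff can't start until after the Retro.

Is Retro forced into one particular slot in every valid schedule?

Retro can be 11am (e.g. Kickoff in 12pm; Hiring in 10am; Retro in 11am; AllHands in 11am; Postmortem in 10am; One-on-one in 10am; Sync in 10am; Budget in 12pm; Onboarding in 10am) or 12pm (e.g. Sync=10am, Postmortem=10am, Budget=1pm, Kickoff=1pm, Retro=12pm, Onboarding=10am, One-on-one=10am, Hiring=10am, AllHands=11am).

No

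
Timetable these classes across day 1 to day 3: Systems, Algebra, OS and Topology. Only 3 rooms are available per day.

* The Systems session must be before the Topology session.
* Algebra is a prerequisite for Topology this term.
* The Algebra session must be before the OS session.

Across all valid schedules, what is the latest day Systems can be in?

day 2

Downstream work caps Systems at day 2.
Systems at day 2 is achievable: OS in day 2, Topology in day 3, Algebra in day 1, Systems in day 2.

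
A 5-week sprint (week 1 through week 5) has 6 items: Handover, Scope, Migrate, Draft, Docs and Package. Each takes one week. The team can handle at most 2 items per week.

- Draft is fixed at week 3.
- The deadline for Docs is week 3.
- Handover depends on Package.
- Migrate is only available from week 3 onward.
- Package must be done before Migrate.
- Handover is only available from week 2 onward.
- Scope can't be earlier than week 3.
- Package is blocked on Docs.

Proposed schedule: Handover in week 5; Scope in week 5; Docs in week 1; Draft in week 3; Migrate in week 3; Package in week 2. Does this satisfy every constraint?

Valid

Handover is only available from week 2 onward — holds.
The team can handle at most 2 items per week — holds.
Package must be done before Migrate — holds.
Scope can't be earlier than week 3 — holds.
Draft is fixed at week 3 — holds.
Handover depends on Package — holds.
The deadline for Docs is week 3 — holds.
Migrate is only available from week 3 onward — holds.
Package is blocked on Docs — holds.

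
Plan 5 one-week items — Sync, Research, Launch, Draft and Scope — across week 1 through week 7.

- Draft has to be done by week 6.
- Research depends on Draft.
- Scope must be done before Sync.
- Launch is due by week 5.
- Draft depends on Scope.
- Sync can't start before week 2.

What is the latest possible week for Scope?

Downstream work caps Scope at week 5.
Scope at week 5 is achievable: Sync=week 6, Research=week 7, Launch=week 1, Scope=week 5, Draft=week 6.

week 5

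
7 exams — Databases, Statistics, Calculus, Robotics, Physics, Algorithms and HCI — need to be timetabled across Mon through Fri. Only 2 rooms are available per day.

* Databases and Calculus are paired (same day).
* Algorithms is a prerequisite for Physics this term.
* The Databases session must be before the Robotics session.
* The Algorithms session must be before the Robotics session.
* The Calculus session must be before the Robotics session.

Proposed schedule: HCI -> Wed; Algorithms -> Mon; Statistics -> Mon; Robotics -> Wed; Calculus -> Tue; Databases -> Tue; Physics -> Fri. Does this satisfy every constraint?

Valid

Algorithms is a prerequisite for Physics this term — holds.
The Calculus session must be before the Robotics session — holds.
Only 2 rooms are available per day — holds.
The Databases session must be before the Robotics session — holds.
Databases and Calculus are paired (same day) — holds.
The Algorithms session must be before the Robotics session — holds.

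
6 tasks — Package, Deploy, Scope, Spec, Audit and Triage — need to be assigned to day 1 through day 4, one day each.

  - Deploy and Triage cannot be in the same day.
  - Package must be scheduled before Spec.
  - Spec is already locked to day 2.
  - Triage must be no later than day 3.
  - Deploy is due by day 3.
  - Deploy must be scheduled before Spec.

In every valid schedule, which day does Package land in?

Downstream work caps Package at day 1.
So Package is pinned to day 1.

day 1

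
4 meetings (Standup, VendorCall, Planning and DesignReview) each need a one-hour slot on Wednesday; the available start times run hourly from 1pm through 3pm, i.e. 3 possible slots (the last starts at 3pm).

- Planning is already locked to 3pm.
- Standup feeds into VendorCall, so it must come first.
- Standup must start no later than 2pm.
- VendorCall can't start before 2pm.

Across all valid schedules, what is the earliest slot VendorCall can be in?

VendorCall is available from 2pm.
VendorCall at 2pm is achievable: VendorCall -> 2pm; Planning -> 3pm; DesignReview -> 1pm; Standup -> 1pm.

2pm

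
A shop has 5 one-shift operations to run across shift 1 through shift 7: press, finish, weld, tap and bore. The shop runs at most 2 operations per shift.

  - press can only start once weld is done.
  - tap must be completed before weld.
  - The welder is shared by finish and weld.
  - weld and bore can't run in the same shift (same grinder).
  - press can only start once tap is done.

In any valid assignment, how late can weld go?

Precedence pushes weld to at least shift 2; downstream work caps weld at shift 6.
weld at shift 6 is achievable: weld -> shift 6; bore -> shift 2; finish -> shift 1; press -> shift 7; tap -> shift 1.

shift 6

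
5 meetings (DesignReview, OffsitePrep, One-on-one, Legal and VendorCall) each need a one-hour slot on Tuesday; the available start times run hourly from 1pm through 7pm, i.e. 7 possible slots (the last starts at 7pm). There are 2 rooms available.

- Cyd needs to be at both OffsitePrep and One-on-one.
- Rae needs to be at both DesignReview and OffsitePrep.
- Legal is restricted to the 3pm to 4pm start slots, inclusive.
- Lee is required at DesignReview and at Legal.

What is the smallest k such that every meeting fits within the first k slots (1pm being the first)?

3 slots

With at most 2 per slot and 5 meetings, at least 3 slots are needed.
Legal can't be placed before 3pm — that is slot 3 counting from 1pm — so the schedule must run through at least 3 slots.
3 works (last occupied slot: 3pm): for example DesignReview -> 1pm, Legal -> 3pm, OffsitePrep -> 2pm, One-on-one -> 1pm, VendorCall -> 2pm.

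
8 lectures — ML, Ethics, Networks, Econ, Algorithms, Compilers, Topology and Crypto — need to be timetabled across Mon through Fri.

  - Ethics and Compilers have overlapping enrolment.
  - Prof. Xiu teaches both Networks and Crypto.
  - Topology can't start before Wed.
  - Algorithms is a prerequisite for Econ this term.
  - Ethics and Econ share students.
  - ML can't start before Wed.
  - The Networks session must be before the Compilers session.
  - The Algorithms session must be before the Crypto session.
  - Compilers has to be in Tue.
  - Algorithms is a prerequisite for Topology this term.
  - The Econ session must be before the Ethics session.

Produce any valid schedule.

Econ -> Tue; ML -> Wed; Ethics -> Wed; Crypto -> Tue; Networks -> Mon; Topology -> Wed; Compilers -> Tue; Algorithms -> Mon

Checking: Networks(Mon) before Compilers(Tue); Algorithms(Mon) before Econ(Tue); Algorithms(Mon) before Crypto(Tue); Algorithms(Mon) before Topology(Wed); Econ(Tue) before Ethics(Wed); Ethics(Wed) != Econ(Tue); Networks(Mon) != Crypto(Tue); Ethics(Wed) != Compilers(Tue); ML=Wed in [Wed,Fri]; Compilers=Tue in [Tue,Tue]; Topology=Wed in [Wed,Fri].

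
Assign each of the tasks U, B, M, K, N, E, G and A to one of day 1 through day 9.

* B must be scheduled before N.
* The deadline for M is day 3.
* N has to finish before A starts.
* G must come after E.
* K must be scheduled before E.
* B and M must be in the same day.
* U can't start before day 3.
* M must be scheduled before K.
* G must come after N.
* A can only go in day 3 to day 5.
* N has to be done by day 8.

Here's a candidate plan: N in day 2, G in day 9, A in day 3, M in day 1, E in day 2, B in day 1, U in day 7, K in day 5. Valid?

No — it violates: K must be scheduled before E

A can only go in day 3 to day 5 — holds.
K must be scheduled before E — violated.
B must be scheduled before N — holds.
N has to finish before A starts — holds.
The deadline for M is day 3 — holds.
B and M must be in the same day — holds.
G must come after E — holds.
M must be scheduled before K — holds.
U can't start before day 3 — holds.
G must come after N — holds.
N has to be done by day 8 — holds.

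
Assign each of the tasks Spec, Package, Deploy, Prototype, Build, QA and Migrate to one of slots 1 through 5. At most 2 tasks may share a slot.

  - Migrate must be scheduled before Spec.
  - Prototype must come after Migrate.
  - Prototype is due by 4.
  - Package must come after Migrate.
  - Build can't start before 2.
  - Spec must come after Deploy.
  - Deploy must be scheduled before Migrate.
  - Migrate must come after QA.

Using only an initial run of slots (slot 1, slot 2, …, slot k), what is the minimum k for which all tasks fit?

4

The precedence chain requires at least 3 distinct slots.
With at most 2 per slot and 7 tasks, at least 4 slots are needed.
4 works (last occupied slot: 4): for example Spec=3, Package=3, Migrate=2, Deploy=1, Build=2, Prototype=4, QA=1.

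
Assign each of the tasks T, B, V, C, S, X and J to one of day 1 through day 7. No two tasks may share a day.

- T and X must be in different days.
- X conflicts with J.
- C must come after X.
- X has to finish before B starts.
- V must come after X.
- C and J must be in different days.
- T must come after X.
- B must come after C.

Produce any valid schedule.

X=day 1; B=day 3; C=day 2; J=day 7; V=day 5; T=day 4; S=day 6

Checking: X(day 1) before T(day 4); X(day 1) before V(day 5); C(day 2) before B(day 3); X(day 1) before C(day 2); X(day 1) before B(day 3); T(day 4) != X(day 1); C(day 2) != J(day 7); X(day 1) != J(day 7); max 1 per day (cap 1).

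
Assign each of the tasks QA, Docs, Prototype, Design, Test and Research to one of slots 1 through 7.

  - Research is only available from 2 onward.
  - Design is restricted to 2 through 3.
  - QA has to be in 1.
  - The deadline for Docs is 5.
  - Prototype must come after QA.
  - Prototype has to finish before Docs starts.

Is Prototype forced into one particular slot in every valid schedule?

No

Prototype can be 2 (e.g. QA in 1, Prototype in 2, Design in 2, Research in 2, Docs in 3, Test in 1) or 3 (e.g. QA in 1, Test in 1, Docs in 4, Research in 2, Design in 2, Prototype in 3).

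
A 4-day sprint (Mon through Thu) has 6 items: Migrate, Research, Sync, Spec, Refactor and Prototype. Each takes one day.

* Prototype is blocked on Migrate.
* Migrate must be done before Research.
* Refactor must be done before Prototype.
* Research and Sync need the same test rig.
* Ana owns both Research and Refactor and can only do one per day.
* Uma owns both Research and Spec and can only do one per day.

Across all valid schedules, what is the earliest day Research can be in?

Tue

Precedence pushes Research to at least Tue.
Research at Tue is achievable: Migrate in Mon; Sync in Mon; Research in Tue; Spec in Mon; Refactor in Mon; Prototype in Tue.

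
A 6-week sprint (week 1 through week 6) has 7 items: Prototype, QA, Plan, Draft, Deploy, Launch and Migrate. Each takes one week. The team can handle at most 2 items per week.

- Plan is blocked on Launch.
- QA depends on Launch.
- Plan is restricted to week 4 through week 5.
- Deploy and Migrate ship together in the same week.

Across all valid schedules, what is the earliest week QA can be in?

week 2

Precedence pushes QA to at least week 2.
QA at week 2 is achievable: Draft=week 2, Launch=week 1, Prototype=week 1, Migrate=week 3, Plan=week 4, QA=week 2, Deploy=week 3.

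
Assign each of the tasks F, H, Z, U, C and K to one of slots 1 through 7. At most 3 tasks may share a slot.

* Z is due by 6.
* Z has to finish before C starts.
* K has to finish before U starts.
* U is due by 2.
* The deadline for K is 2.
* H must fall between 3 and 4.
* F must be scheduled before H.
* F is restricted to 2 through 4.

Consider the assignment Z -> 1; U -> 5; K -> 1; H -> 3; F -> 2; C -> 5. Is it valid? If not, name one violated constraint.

No — it violates: U is due by 2

K has to finish before U starts — holds.
At most 3 tasks may share a slot — holds.
Z has to finish before C starts — holds.
H must fall between 3 and 4 — holds.
Z is due by 6 — holds.
F is restricted to 2 through 4 — holds.
U is due by 2 — violated.
F must be scheduled before H — holds.
The deadline for K is 2 — holds.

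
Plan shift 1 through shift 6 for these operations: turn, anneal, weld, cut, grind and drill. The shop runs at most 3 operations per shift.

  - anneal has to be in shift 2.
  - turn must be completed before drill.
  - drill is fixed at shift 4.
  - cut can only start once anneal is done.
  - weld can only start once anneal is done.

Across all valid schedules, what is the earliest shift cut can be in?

Precedence pushes cut to at least shift 3.
cut at shift 3 is achievable: turn -> shift 1; cut -> shift 3; drill -> shift 4; grind -> shift 1; anneal -> shift 2; weld -> shift 3.

shift 3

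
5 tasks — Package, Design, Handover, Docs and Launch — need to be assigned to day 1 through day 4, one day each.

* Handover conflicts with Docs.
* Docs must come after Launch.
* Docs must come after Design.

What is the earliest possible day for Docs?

Precedence pushes Docs to at least day 2.
Docs at day 2 is achievable: Package in day 1, Handover in day 1, Docs in day 2, Launch in day 1, Design in day 1.

day 2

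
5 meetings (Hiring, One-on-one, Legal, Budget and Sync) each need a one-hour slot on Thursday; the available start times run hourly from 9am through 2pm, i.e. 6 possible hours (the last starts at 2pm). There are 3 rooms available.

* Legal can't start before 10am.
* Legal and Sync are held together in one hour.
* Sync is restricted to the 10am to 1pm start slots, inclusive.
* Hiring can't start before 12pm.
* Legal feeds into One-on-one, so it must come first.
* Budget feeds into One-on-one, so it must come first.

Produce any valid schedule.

Sync -> 10am, Hiring -> 12pm, One-on-one -> 11am, Budget -> 9am, Legal -> 10am

Checking: Legal(10am) before One-on-one(11am); Budget(9am) before One-on-one(11am); Legal = Sync = 10am; Sync=10am in [10am,1pm]; Legal=10am in [10am,2pm]; Hiring=12pm in [12pm,2pm]; max 2 per hour (cap 3).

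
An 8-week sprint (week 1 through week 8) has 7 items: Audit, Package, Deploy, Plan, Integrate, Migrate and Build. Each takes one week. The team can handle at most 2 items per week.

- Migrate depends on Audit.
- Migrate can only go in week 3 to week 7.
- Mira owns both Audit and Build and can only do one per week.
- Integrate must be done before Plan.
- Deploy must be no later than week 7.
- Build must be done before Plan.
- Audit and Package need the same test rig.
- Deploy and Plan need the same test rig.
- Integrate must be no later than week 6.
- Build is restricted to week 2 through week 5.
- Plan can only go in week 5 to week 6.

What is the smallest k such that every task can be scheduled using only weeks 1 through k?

5

The precedence chain requires at least 2 distinct weeks.
With at most 2 per week and 7 tasks, at least 4 weeks are needed.
Plan can't be placed before week 5, so the schedule must run through at least week 5.
5 works (last occupied week: week 5): for example Migrate -> week 3, Deploy -> week 3, Audit -> week 1, Integrate -> week 1, Package -> week 2, Build -> week 2, Plan -> week 5.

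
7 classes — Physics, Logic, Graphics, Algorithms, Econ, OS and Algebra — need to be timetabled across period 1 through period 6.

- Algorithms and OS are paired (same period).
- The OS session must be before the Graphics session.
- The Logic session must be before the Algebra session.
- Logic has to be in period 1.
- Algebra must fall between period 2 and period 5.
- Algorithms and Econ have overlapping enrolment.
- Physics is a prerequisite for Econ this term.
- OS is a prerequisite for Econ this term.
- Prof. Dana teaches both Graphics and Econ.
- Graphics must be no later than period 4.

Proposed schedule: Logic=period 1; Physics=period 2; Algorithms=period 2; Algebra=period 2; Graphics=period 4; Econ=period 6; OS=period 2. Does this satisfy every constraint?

Yes

Physics is a prerequisite for Econ this term — holds.
Algebra must fall between period 2 and period 5 — holds.
The OS session must be before the Graphics session — holds.
Algorithms and OS are paired (same period) — holds.
Logic has to be in period 1 — holds.
OS is a prerequisite for Econ this term — holds.
Prof. Dana teaches both Graphics and Econ — holds.
Graphics must be no later than period 4 — holds.
The Logic session must be before the Algebra session — holds.
Algorithms and Econ have overlapping enrolment — holds.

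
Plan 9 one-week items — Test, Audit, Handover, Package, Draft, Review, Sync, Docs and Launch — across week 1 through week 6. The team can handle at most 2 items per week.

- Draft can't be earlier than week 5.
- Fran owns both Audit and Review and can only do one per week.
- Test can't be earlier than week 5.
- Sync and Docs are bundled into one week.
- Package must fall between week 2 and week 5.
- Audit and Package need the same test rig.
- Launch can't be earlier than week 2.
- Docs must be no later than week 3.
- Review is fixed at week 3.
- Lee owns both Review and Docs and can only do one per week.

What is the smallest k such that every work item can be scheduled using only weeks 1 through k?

5 weeks

With at most 2 per week and 9 work items, at least 5 weeks are needed.
Test can't be placed before week 5, so the schedule must run through at least week 5.
5 works (last occupied week: week 5): for example Review=week 3; Docs=week 1; Handover=week 3; Audit=week 4; Test=week 5; Sync=week 1; Package=week 2; Draft=week 5; Launch=week 2.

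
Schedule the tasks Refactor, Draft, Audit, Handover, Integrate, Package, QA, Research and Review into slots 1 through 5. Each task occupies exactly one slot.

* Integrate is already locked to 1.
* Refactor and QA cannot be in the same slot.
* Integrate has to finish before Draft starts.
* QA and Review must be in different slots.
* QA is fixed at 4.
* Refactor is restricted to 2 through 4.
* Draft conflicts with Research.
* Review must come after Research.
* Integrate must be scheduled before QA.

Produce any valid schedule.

Audit -> 1; Review -> 2; Handover -> 1; Draft -> 2; QA -> 4; Research -> 1; Integrate -> 1; Package -> 1; Refactor -> 2

Checking: Integrate(1) before Draft(2); Research(1) before Review(2); Integrate(1) before QA(4); Draft(2) != Research(1); Refactor(2) != QA(4); QA(4) != Review(2); QA=4 in [4,4]; Integrate=1 in [1,1]; Refactor=2 in [2,4].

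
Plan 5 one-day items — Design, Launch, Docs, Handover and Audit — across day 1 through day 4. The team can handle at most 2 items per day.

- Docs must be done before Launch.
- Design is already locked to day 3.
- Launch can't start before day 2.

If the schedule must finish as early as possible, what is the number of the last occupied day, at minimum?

3

The precedence chain requires at least 2 distinct days.
With at most 2 per day and 5 tasks, at least 3 days are needed.
Design can't be placed before day 3, so the schedule must run through at least day 3.
3 works (last occupied day: day 3): for example Launch -> day 2, Docs -> day 1, Handover -> day 1, Design -> day 3, Audit -> day 2.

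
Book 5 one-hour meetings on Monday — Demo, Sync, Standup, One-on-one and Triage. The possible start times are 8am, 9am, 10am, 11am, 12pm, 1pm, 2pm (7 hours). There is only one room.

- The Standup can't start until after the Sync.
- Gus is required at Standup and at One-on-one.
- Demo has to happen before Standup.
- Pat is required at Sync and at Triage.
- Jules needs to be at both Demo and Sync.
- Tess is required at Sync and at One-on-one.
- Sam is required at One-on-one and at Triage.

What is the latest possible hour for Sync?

Downstream work caps Sync at 1pm.
Sync at 1pm is achievable: Standup in 2pm; Sync in 1pm; Triage in 10am; Demo in 8am; One-on-one in 9am.

1pm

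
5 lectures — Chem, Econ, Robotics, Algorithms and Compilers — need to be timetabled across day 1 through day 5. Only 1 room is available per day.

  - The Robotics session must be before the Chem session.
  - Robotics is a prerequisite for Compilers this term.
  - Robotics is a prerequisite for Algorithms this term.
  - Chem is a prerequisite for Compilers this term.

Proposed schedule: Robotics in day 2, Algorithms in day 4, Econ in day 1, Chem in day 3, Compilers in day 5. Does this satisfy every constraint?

Valid

The Robotics session must be before the Chem session — holds.
Robotics is a prerequisite for Algorithms this term — holds.
Only 1 room is available per day — holds.
Robotics is a prerequisite for Compilers this term — holds.
Chem is a prerequisite for Compilers this term — holds.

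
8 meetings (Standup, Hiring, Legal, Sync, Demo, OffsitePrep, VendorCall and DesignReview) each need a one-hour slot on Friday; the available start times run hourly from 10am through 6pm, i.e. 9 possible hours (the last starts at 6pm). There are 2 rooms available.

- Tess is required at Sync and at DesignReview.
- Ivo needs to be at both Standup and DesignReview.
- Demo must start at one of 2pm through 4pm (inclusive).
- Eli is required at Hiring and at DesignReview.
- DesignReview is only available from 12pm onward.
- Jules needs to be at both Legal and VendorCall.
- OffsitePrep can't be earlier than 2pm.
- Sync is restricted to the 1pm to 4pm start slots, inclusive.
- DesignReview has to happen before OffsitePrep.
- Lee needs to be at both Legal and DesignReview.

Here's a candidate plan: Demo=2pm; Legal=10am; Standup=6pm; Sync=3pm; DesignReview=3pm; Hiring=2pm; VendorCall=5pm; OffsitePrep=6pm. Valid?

OffsitePrep can't be earlier than 2pm — holds.
Demo must start at one of 2pm through 4pm (inclusive) — holds.
Ivo needs to be at both Standup and DesignReview — holds.
Lee needs to be at both Legal and DesignReview — holds.
Jules needs to be at both Legal and VendorCall — holds.
There are 2 rooms available — holds.
DesignReview is only available from 12pm onward — holds.
DesignReview has to happen before OffsitePrep — holds.
Tess is required at Sync and at DesignReview — violated.
Sync is restricted to the 1pm to 4pm start slots, inclusive — holds.
Eli is required at Hiring and at DesignReview — holds.

Invalid. Tess is required at Sync and at DesignReview.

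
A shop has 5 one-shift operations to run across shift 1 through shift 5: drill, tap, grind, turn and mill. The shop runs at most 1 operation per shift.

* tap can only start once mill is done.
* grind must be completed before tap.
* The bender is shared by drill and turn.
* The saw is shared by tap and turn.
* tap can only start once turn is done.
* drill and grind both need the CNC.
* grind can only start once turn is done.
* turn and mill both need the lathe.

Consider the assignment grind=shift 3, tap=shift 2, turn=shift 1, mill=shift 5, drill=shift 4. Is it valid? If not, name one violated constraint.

No. tap can only start once mill is done is not satisfied.

The bender is shared by drill and turn — holds.
tap can only start once turn is done — holds.
turn and mill both need the lathe — holds.
The saw is shared by tap and turn — holds.
drill and grind both need the CNC — holds.
grind can only start once turn is done — holds.
tap can only start once mill is done — violated.
The shop runs at most 1 operation per shift — holds.
grind must be completed before tap — violated.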